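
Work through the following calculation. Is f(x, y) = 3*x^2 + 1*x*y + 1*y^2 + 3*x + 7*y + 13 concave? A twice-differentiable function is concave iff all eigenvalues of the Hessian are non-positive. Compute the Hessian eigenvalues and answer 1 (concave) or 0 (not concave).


The Hessian of f(x,y) = 3*x^2 + 1*x*y + 1*y^2 + 3*x + 7*y + 13 is:
H = [[6, 1], [1, 2]]
Trace = 6 + 2 = 8
Determinant = 6*2 - (1)^2 = 11
Discriminant = (8)^2 - 4*11 = 20.0
Eigenvalues: lambda_1 = 1.7639, lambda_2 = 6.2361
The function is not concave.

0


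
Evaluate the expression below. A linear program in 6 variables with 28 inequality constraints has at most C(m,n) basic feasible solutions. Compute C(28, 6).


Each vertex corresponds to some choice of n active constraints out of m, so the number of vertices is at most C(m, n) = m! / (n!(m-n)!).
m = 28, n = 6
Numerator: 28 * 27 * 26 * 25 * 24 * 23
Denominator: 6! = 720
C(28, 6) = 376740


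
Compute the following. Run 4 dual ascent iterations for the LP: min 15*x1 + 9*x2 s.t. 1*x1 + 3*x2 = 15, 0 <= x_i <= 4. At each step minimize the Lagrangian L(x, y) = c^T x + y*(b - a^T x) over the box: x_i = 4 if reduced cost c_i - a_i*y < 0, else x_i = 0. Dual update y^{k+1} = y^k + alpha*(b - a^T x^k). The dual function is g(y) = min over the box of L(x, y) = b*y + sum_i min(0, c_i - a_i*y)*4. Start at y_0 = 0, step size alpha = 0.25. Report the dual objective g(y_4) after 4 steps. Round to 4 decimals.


Dual ascent for LP: min 15*x1 + 9*x2, 1*x1 + 3*x2 = 15, 0 <= x_i <= 4
Step 1: y^k = 0.0, reduced costs: (15.0, 9.0)
  x^k = (0.0, 0.0), subgradient = b - a^T x = 15.0
  y^{k+1} = 0.0 + 0.25*15.0 = 3.75
Step 2: y^k = 3.75, reduced costs: (11.25, -2.25)
  x^k = (0.0, 4.0), subgradient = b - a^T x = 3.0
  y^{k+1} = 3.75 + 0.25*3.0 = 4.5
Step 3: y^k = 4.5, reduced costs: (10.5, -4.5)
  x^k = (0.0, 4.0), subgradient = b - a^T x = 3.0
  y^{k+1} = 4.5 + 0.25*3.0 = 5.25
Step 4: y^k = 5.25, reduced costs: (9.75, -6.75)
  x^k = (0.0, 4.0), subgradient = b - a^T x = 3.0
  y^{k+1} = 5.25 + 0.25*3.0 = 6.0
Dual objective at y_4 = 6.0: reduced costs (9.0, -9.0), box minimizer x = (0.0, 4.0)
g(y_4) = b*y + (c1 - a1*y)*x1 + (c2 - a2*y)*x2 = 15*6.0 + 9.0*0.0 + (-9.0)*4.0 = 90.0 + 0.0 - 36.0 = 54.0


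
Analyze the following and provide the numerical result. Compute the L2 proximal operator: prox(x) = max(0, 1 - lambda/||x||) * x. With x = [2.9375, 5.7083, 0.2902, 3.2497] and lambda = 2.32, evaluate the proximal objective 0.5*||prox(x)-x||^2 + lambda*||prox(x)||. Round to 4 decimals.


Step 1: Compute ||x||.
||x|| = 7.2013
Step 2: Compute scaling factor.
scale = max(0, 1 - 2.32/7.2013) = 0.6778
Step 3: prox(x) = [1.9911, 3.8693, 0.1967, 2.2028]
||prox(x)|| = 4.8813
Step 4: Proximal objective.
0.5*||prox-x||^2 = 2.6912
lambda*||prox|| = 11.3246
Total = 14.0158


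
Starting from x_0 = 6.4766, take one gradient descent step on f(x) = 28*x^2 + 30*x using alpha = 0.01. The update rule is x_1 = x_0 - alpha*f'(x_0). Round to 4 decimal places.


We compute the gradient at x_0 and apply the update.
f'(x) = 56*x + 30
f'(6.4766) = 56*6.4766 + 30 = 392.6896
x_1 = 6.4766 - 0.01*392.6896 = 2.5497


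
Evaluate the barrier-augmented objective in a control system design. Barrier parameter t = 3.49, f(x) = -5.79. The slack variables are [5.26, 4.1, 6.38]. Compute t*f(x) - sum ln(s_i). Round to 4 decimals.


Step 1: Compute log-barrier.
ln values: [1.6601, 1.411, 1.8532]
phi = -(1.6601 + 1.411 + 1.8532) = -4.9243
Step 2: Compute augmented objective.
t*f(x) = 3.49*-5.79 = -20.2071
Total = -20.2071 - 4.9243 = -25.1314


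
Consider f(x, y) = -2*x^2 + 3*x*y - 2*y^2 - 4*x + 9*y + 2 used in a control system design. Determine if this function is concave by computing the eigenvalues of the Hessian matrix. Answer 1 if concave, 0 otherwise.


The Hessian of f(x,y) = -2*x^2 + 3*x*y - 2*y^2 - 4*x + 9*y + 2 is:
H = [[-4, 3], [3, -4]]
Trace = -4 - 4 = -8
Determinant = -4*-4 - (3)^2 = 7
Discriminant = (-8)^2 - 4*7 = 36.0
Eigenvalues: lambda_1 = -7.0, lambda_2 = -1.0
The function is concave.

1


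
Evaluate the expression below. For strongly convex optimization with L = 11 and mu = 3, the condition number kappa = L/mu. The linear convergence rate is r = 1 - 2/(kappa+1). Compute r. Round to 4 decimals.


Step 1: Compute the condition number.
kappa = L/mu = 11/3 = 3.6667
Step 2: Compute the convergence rate.
r = 1 - 2/(kappa + 1) = 1 - 2*mu/(L + mu) = (L - mu)/(L + mu) = 8/14 = 0.5714


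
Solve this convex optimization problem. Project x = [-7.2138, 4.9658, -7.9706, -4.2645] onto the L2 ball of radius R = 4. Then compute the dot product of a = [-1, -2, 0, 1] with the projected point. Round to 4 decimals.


Step 1: Compute ||x|| (intermediates to 6 decimals).
||x|| = sqrt((-7.2138)^2 + 4.9658^2 + (-7.9706)^2 + (-4.2645)^2) = 12.586282
Step 2: Project.
Since ||x|| > R, scale = R/||x|| = 4/12.586282 = 0.317806, proj(x) = scale * x
proj(x) = [-2.292589, 1.578161, -2.533105, -1.355284]
Step 3: Dot product.
a^T * proj(x) = -1*(-2.292589) - 2*1.578161 + 0*(-2.533105) + 1*(-1.355284) = -2.219


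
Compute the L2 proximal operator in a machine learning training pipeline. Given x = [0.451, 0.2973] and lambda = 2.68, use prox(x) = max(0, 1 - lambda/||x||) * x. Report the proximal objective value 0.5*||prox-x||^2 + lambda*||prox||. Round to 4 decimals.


Step 1: Compute ||x||.
||x|| = 0.5402
Step 2: Compute scaling factor.
scale = max(0, 1 - 2.68/0.5402) = 0.0
Step 3: prox(x) = [0.0, 0.0]
||prox(x)|| = 0.0
Step 4: Proximal objective.
0.5*||prox-x||^2 = 0.1459
lambda*||prox|| = 0.0
Total = 0.1459


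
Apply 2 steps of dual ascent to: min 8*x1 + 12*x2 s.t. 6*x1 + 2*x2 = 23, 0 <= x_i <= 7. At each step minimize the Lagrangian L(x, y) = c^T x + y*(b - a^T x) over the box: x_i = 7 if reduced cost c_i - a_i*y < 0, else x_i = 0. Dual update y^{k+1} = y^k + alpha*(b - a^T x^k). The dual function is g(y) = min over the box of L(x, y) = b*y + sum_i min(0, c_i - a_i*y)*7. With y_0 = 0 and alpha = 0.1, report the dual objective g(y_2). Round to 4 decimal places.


Dual ascent for LP: min 8*x1 + 12*x2, 6*x1 + 2*x2 = 23, 0 <= x_i <= 7
Step 1: y^k = 0.0, reduced costs: (8.0, 12.0)
  x^k = (0.0, 0.0), subgradient = b - a^T x = 23.0
  y^{k+1} = 0.0 + 0.1*23.0 = 2.3
Step 2: y^k = 2.3, reduced costs: (-5.8, 7.4)
  x^k = (7.0, 0.0), subgradient = b - a^T x = -19.0
  y^{k+1} = 2.3 + 0.1*-19.0 = 0.4
Dual objective at y_2 = 0.4: reduced costs (5.6, 11.2), box minimizer x = (0.0, 0.0)
g(y_2) = b*y + (c1 - a1*y)*x1 + (c2 - a2*y)*x2 = 23*0.4 + 5.6*0.0 + 11.2*0.0 = 9.2 + 0.0 + 0.0 = 9.2


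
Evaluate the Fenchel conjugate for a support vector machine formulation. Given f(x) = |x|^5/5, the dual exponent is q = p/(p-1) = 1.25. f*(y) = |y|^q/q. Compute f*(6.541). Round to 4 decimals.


The conjugate exponent q satisfies 1/p + 1/q = 1.
p = 5, so q = 5/(5 - 1) = 1.25
|y|^q = 6.541^1.25 = 10.4606
f*(6.541) = 10.4606 / 1.25 = 8.3685


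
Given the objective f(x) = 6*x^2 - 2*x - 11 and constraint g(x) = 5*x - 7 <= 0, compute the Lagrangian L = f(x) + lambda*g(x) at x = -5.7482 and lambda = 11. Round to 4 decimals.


Step 1: Evaluate f(x).
f(-5.7482) = 6*(-5.7482)^2 - 2*(-5.7482) - 11 = 198.7472
Step 2: Evaluate g(x).
g(-5.7482) = 5*-5.7482 - 7 = -35.741
Step 3: Compute Lagrangian.
L = 198.7472 + 11*-35.741 = -194.4038


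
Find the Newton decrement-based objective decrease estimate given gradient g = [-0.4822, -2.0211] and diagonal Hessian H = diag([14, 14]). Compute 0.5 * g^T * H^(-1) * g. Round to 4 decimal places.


Step 1: H is diagonal, so H^(-1) * g = [-0.0344, -0.1444].
Step 2: g^T H^(-1) g = sum_i g_i^2 / H_ii
  = (-0.4822)^2/14 + (-2.0211)^2/14
  = 0.0166 + 0.2918 = 0.3084
Step 3: Objective decrease = 0.5 * g^T H^(-1) g = 0.1542


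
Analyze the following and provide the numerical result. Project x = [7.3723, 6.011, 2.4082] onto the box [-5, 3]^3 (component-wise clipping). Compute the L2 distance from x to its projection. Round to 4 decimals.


Project each component onto [-5, 3].
clip(7.3723) = 3.0, clip(6.011) = 3.0, clip(2.4082) = 2.4082
Projection = [3.0, 3.0, 2.4082]
Squared diffs: [19.117, 9.0661, 0.0]
Distance = sqrt(28.1831) = 5.3088


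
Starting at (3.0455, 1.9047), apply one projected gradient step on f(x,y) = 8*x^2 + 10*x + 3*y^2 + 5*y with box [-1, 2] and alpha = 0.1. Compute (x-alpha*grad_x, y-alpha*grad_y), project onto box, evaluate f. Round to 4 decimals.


Step 1: Compute gradient at (3.0455, 1.9047).
grad_x = 2*8*3.0455 + 10 = 58.728
grad_y = 2*3*1.9047 + 5 = 16.4282
Step 2: Gradient step.
x_raw = 3.0455 - 0.1*58.728 = -2.8273
y_raw = 1.9047 - 0.1*16.4282 = 0.2619
Step 3: Project onto [-1, 2].
x_proj = clip(-2.8273) = -1.0
y_proj = clip(0.2619) = 0.2619
Step 4: Evaluate f.
f(-1.0, 0.2619) = -0.4849


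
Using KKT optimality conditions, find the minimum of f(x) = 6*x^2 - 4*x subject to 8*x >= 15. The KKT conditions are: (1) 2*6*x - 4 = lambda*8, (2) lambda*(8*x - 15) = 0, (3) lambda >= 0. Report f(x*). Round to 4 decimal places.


Step 1: Try lambda = 0 (constraint inactive).
x_unc = 4/(2*6) = 0.3333
Check: 8*0.3333 = 2.6664 < 15 -- violated!
Step 2: Constraint must be active: 8*x = 15
x* = 15/8 = 1.875
lambda = (2*6*1.875 - 4)/8 = 2.3125
Step 3: Compute optimal value.
f(x*) = 6*1.875^2 - 4*1.875 = 13.5938


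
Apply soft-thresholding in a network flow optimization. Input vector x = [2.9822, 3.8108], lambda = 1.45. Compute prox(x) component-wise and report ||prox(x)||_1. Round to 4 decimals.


Soft-thresholding with lambda = 1.45:
prox(2.9822) = sign(2.9822)*max(|2.9822| - 1.45, 0) = 1.5322
prox(3.8108) = sign(3.8108)*max(|3.8108| - 1.45, 0) = 2.3608
prox(x) = [1.5322, 2.3608]
||prox(x)||_1 = 1.5322 + 2.3608 = 3.893


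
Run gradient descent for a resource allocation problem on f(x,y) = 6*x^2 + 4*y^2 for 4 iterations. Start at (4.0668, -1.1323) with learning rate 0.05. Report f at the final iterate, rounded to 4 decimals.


Gradient descent on f(x,y) = 6*x^2 + 4*y^2.
Starting point: (4.0668, -1.1323), alpha = 0.05
Step 1: grad_x = 2*6*4.0668 = 48.8016, grad_y = 2*4*-1.1323 = -9.0584
  x_1 = 4.0668 - 0.05*48.8016 = 1.6267
  y_1 = -1.1323 - 0.05*-9.0584 = -0.6794
Step 2: grad_x = 2*6*1.6267 = 19.5206, grad_y = 2*4*-0.6794 = -5.435
  x_2 = 1.6267 - 0.05*19.5206 = 0.6507
  y_2 = -0.6794 - 0.05*-5.435 = -0.4076
Step 3: grad_x = 2*6*0.6507 = 7.8083, grad_y = 2*4*-0.4076 = -3.261
  x_3 = 0.6507 - 0.05*7.8083 = 0.2603
  y_3 = -0.4076 - 0.05*-3.261 = -0.2446
Step 4: grad_x = 2*6*0.2603 = 3.1233, grad_y = 2*4*-0.2446 = -1.9566
  x_4 = 0.2603 - 0.05*3.1233 = 0.1041
  y_4 = -0.2446 - 0.05*-1.9566 = -0.1467
f(0.1041, -0.1467) = 6*0.1041^2 + 4*(-0.1467)^2 = 0.1512


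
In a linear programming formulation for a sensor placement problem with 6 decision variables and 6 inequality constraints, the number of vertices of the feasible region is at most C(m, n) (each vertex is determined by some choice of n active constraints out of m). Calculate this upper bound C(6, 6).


Each vertex corresponds to some choice of n active constraints out of m, so the number of vertices is at most C(m, n) = m! / (n!(m-n)!).
m = 6, n = 6
Numerator: 6 * 5 * 4 * 3 * 2 * 1
Denominator: 6! = 720
C(6, 6) = 1


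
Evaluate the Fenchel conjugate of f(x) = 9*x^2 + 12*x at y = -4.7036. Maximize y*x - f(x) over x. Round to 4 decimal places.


f*(y) = sup_x {y*x - a*x^2 - b*x} = sup_x {(y-b)*x - a*x^2}
FOC: (y - b) - 2a*x = 0 => x* = (y - b)/(2a)
x* = (-4.7036 - 12)/(2*9) = -0.928
f*(-4.7036) = (y-b)^2/(4a) = (-4.7036 - 12)^2/(4*9)
= 279.0103/36 = 7.7503


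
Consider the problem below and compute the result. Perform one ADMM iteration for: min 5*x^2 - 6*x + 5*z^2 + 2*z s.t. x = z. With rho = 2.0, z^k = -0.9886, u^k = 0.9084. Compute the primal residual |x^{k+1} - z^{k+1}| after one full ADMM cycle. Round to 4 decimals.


ADMM iteration with rho = 2.0, z^k = -0.9886, u^k = 0.9084
Step 1: x-update.
Minimize 5*x^2 - 6*x + (2.0/2)*(x + 0.9886 + 0.9084)^2
FOC: (2*5 + 2.0)*x = 6 + 2.0*(-0.9886 - 0.9084)
x^{k+1} = 0.1838
Step 2: z-update.
Minimize 5*z^2 + 2*z + (2.0/2)*(0.1838 - z + 0.9084)^2
FOC: (2*5 + 2.0)*z = -2 + 2.0*(0.1838 + 0.9084)
z^{k+1} = 0.0154
Step 3: u-update.
u^{k+1} = 0.9084 + 0.1838 - 0.0154 = 1.0769
Step 4: Primal residual = |0.1838 - 0.0154| = 0.1685


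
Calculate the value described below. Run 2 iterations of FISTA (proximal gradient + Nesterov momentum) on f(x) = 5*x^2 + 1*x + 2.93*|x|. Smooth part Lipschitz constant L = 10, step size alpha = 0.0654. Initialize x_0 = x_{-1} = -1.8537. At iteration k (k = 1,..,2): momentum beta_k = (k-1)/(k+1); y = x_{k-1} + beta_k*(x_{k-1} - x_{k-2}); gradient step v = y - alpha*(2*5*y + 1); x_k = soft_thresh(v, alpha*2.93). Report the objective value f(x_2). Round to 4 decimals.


FISTA on f(x) = 5*x^2 + 1*x + 2.93*|x|
L = 10, alpha = 0.0654
Iteration 1: beta = 0.0, y = -1.8537 + 0.0*(-1.8537 + 1.8537) = -1.8537
  grad(y) = -17.537, v = y - alpha*grad = -0.7068
  prox(v) = soft_thresh(-0.7068, 0.1916) = -0.5152
Iteration 2: beta = 0.3333, y = -0.5152 + 0.3333*(-0.5152 + 1.8537) = -0.069
  grad(y) = 0.3102, v = y - alpha*grad = -0.0893
  prox(v) = soft_thresh(-0.0893, 0.1916) = 0.0
f(x_2) = 5*0.0^2 + 1*0.0 + 2.93*|0.0| = 0.0


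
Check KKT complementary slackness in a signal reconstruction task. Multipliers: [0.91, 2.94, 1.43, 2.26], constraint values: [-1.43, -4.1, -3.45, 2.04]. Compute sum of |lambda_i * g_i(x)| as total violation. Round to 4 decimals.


KKT complementary slackness check:
lambda_1 * g_1 = 0.91 * -1.43 = -1.3013
lambda_2 * g_2 = 2.94 * -4.1 = -12.054
lambda_3 * g_3 = 1.43 * -3.45 = -4.9335
lambda_4 * g_4 = 2.26 * 2.04 = 4.6104
Total violation = 1.3013 + 12.054 + 4.9335 + 4.6104 = 22.8992


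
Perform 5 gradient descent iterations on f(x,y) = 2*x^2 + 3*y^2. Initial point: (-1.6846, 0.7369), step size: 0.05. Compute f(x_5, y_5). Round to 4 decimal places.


Gradient descent on f(x,y) = 2*x^2 + 3*y^2.
Starting point: (-1.6846, 0.7369), alpha = 0.05
Step 1: grad_x = 2*2*-1.6846 = -6.7384, grad_y = 2*3*0.7369 = 4.4214
  x_1 = -1.6846 - 0.05*-6.7384 = -1.3477
  y_1 = 0.7369 - 0.05*4.4214 = 0.5158
Step 2: grad_x = 2*2*-1.3477 = -5.3907, grad_y = 2*3*0.5158 = 3.095
  x_2 = -1.3477 - 0.05*-5.3907 = -1.0781
  y_2 = 0.5158 - 0.05*3.095 = 0.3611
Step 3: grad_x = 2*2*-1.0781 = -4.3126, grad_y = 2*3*0.3611 = 2.1665
  x_3 = -1.0781 - 0.05*-4.3126 = -0.8625
  y_3 = 0.3611 - 0.05*2.1665 = 0.2528
Step 4: grad_x = 2*2*-0.8625 = -3.4501, grad_y = 2*3*0.2528 = 1.5165
  x_4 = -0.8625 - 0.05*-3.4501 = -0.69
  y_4 = 0.2528 - 0.05*1.5165 = 0.1769
Step 5: grad_x = 2*2*-0.69 = -2.76, grad_y = 2*3*0.1769 = 1.0616
  x_5 = -0.69 - 0.05*-2.76 = -0.552
  y_5 = 0.1769 - 0.05*1.0616 = 0.1239
f(-0.552, 0.1239) = 2*(-0.552)^2 + 3*0.1239^2 = 0.6554


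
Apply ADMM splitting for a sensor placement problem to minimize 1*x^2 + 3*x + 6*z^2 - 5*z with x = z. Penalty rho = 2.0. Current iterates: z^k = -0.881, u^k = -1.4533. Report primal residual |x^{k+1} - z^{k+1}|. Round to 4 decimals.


ADMM iteration with rho = 2.0, z^k = -0.881, u^k = -1.4533
Step 1: x-update.
Minimize 1*x^2 + 3*x + (2.0/2)*(x + 0.881 - 1.4533)^2
FOC: (2*1 + 2.0)*x = -3 + 2.0*(-0.881 + 1.4533)
x^{k+1} = -0.4639
Step 2: z-update.
Minimize 6*z^2 - 5*z + (2.0/2)*(-0.4639 - z - 1.4533)^2
FOC: (2*6 + 2.0)*z = 5 + 2.0*(-0.4639 - 1.4533)
z^{k+1} = 0.0833
Step 3: u-update.
u^{k+1} = -1.4533 - 0.4639 - 0.0833 = -2.0004
Step 4: Primal residual = |-0.4639 - 0.0833| = 0.5471


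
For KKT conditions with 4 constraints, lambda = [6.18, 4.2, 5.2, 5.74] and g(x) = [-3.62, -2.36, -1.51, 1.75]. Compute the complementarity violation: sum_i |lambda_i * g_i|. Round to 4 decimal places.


KKT complementary slackness check:
lambda_1 * g_1 = 6.18 * -3.62 = -22.3716
lambda_2 * g_2 = 4.2 * -2.36 = -9.912
lambda_3 * g_3 = 5.2 * -1.51 = -7.852
lambda_4 * g_4 = 5.74 * 1.75 = 10.045
Total violation = 22.3716 + 9.912 + 7.852 + 10.045 = 50.1806


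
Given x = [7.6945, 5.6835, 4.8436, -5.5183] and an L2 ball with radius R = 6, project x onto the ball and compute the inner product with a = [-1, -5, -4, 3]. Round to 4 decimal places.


Step 1: Compute ||x|| (intermediates to 6 decimals).
||x|| = sqrt(7.6945^2 + 5.6835^2 + 4.8436^2 + (-5.5183)^2) = 12.059005
Step 2: Project.
Since ||x|| > R, scale = R/||x|| = 6/12.059005 = 0.497553, proj(x) = scale * x
proj(x) = [3.828422, 2.827842, 2.409948, -2.745647]
Step 3: Dot product.
a^T * proj(x) = -1*3.828422 - 5*2.827842 - 4*2.409948 + 3*(-2.745647) = -35.8444


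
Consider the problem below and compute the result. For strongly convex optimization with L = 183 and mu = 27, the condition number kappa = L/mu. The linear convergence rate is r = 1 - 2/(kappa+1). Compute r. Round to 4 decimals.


Step 1: Compute the condition number.
kappa = L/mu = 183/27 = 6.7778
Step 2: Compute the convergence rate.
r = 1 - 2/(kappa + 1) = 1 - 2*mu/(L + mu) = (L - mu)/(L + mu) = 156/210 = 0.7429


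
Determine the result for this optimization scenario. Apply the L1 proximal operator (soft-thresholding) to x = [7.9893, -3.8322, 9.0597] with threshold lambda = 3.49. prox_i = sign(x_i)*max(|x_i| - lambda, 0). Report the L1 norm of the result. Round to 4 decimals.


Soft-thresholding with lambda = 3.49:
prox(7.9893) = sign(7.9893)*max(|7.9893| - 3.49, 0) = 4.4993
prox(-3.8322) = sign(-3.8322)*max(|-3.8322| - 3.49, 0) = -0.3422
prox(9.0597) = sign(9.0597)*max(|9.0597| - 3.49, 0) = 5.5697
prox(x) = [4.4993, -0.3422, 5.5697]
||prox(x)||_1 = 4.4993 + 0.3422 + 5.5697 = 10.4112


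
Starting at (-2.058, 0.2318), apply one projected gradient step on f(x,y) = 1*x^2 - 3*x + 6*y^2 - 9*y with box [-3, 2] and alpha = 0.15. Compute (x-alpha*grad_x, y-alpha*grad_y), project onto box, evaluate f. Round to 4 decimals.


Step 1: Compute gradient at (-2.058, 0.2318).
grad_x = 2*1*-2.058 - 3 = -7.116
grad_y = 2*6*0.2318 - 9 = -6.2184
Step 2: Gradient step.
x_raw = -2.058 - 0.15*-7.116 = -0.9906
y_raw = 0.2318 - 0.15*-6.2184 = 1.1646
Step 3: Project onto [-3, 2].
x_proj = clip(-0.9906) = -0.9906
y_proj = clip(1.1646) = 1.1646
Step 4: Evaluate f.
f(-0.9906, 1.1646) = 1.6092


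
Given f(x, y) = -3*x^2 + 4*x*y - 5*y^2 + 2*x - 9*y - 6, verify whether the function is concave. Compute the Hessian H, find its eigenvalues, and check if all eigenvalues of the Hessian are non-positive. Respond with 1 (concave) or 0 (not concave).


The Hessian of f(x,y) = -3*x^2 + 4*x*y - 5*y^2 + 2*x - 9*y - 6 is:
H = [[-6, 4], [4, -10]]
Trace = -6 - 10 = -16
Determinant = -6*-10 - (4)^2 = 44
Discriminant = (-16)^2 - 4*44 = 80.0
Eigenvalues: lambda_1 = -12.4721, lambda_2 = -3.5279
The function is concave.

1


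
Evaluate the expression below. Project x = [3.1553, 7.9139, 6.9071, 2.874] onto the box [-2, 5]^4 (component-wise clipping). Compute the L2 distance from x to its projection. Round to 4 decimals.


Project each component onto [-2, 5].
clip(3.1553) = 3.1553, clip(7.9139) = 5.0, clip(6.9071) = 5.0, clip(2.874) = 2.874
Projection = [3.1553, 5.0, 5.0, 2.874]
Squared diffs: [0.0, 8.4908, 3.637, 0.0]
Distance = sqrt(12.1278) = 3.4825


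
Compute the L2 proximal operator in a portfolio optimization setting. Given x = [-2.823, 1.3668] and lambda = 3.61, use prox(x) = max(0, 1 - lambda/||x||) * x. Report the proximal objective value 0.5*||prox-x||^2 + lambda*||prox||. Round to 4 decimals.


Step 1: Compute ||x||.
||x|| = 3.1365
Step 2: Compute scaling factor.
scale = max(0, 1 - 3.61/3.1365) = 0.0
Step 3: prox(x) = [-0.0, 0.0]
||prox(x)|| = 0.0
Step 4: Proximal objective.
0.5*||prox-x||^2 = 4.9187
lambda*||prox|| = 0.0
Total = 4.9187


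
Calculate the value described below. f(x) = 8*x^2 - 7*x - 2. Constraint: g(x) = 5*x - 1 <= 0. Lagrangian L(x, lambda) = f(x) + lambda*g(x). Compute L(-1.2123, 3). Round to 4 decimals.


Step 1: Evaluate f(x).
f(-1.2123) = 8*(-1.2123)^2 - 7*(-1.2123) - 2 = 18.2435
Step 2: Evaluate g(x).
g(-1.2123) = 5*-1.2123 - 1 = -7.0615
Step 3: Compute Lagrangian.
L = 18.2435 + 3*-7.0615 = -2.941


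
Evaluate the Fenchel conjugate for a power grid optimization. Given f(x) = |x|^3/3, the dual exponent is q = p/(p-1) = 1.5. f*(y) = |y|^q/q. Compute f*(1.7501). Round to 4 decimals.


The conjugate exponent q satisfies 1/p + 1/q = 1.
p = 3, so q = 3/(3 - 1) = 1.5
|y|^q = 1.7501^1.5 = 2.3152
f*(1.7501) = 2.3152 / 1.5 = 1.5435


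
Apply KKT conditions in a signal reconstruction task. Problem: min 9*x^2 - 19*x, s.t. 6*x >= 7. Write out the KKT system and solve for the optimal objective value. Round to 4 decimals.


Step 1: Try lambda = 0 (constraint inactive).
x_unc = 19/(2*9) = 1.0556
Check: 6*1.0556 = 6.3336 < 7 -- violated!
Step 2: Constraint must be active: 6*x = 7
x* = 7/6 = 1.1667 (rounded; the exact value 7/6 is used below)
lambda = (2*9*(7/6) - 19)/6 = 0.3333
Step 3: Compute optimal value.
f(x*) = 9*(7/6)^2 - 19*(7/6) = -9.9167


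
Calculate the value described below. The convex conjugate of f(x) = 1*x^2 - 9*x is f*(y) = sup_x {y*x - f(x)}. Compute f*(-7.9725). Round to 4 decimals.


f*(y) = sup_x {y*x - a*x^2 - b*x} = sup_x {(y-b)*x - a*x^2}
FOC: (y - b) - 2a*x = 0 => x* = (y - b)/(2a)
x* = (-7.9725 + 9)/(2*1) = 0.5138
f*(-7.9725) = (y-b)^2/(4a) = (-7.9725 + 9)^2/(4*1)
= 1.0558/4 = 0.2639


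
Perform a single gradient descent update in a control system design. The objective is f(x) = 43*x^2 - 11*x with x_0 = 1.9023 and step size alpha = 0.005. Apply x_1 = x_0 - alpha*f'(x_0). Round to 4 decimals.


We compute the gradient at x_0 and apply the update.
f'(x) = 86*x - 11
f'(1.9023) = 86*1.9023 - 11 = 152.5978
x_1 = 1.9023 - 0.005*152.5978 = 1.1393


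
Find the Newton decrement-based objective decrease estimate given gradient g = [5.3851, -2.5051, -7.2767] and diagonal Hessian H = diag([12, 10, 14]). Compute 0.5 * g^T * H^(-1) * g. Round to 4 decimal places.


Step 1: H is diagonal, so H^(-1) * g = [0.4488, -0.2505, -0.5198].
Step 2: g^T H^(-1) g = sum_i g_i^2 / H_ii
  = (5.3851)^2/12 + (-2.5051)^2/10 + (-7.2767)^2/14
  = 2.4166 + 0.6276 + 3.7822 = 6.8263
Step 3: Objective decrease = 0.5 * g^T H^(-1) g = 3.4132


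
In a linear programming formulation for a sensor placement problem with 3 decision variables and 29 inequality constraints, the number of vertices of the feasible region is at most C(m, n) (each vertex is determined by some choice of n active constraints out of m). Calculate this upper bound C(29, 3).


Each vertex corresponds to some choice of n active constraints out of m, so the number of vertices is at most C(m, n) = m! / (n!(m-n)!).
m = 29, n = 3
Numerator: 29 * 28 * 27
Denominator: 3! = 6
C(29, 3) = 3654


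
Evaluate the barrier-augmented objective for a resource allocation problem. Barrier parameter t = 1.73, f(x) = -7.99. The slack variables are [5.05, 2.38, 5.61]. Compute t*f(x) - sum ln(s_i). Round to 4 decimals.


Step 1: Compute log-barrier.
ln values: [1.6194, 0.8671, 1.7246]
phi = -(1.6194 + 0.8671 + 1.7246) = -4.211
Step 2: Compute augmented objective.
t*f(x) = 1.73*-7.99 = -13.8227
Total = -13.8227 - 4.211 = -18.0337


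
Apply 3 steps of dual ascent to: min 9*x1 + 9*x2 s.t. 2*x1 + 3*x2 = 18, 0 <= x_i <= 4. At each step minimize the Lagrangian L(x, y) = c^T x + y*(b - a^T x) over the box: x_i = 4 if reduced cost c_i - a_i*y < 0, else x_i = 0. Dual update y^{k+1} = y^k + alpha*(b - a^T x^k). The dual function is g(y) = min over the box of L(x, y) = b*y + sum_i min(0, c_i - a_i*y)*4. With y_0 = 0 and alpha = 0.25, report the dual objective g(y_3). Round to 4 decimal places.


Dual ascent for LP: min 9*x1 + 9*x2, 2*x1 + 3*x2 = 18, 0 <= x_i <= 4
Step 1: y^k = 0.0, reduced costs: (9.0, 9.0)
  x^k = (0.0, 0.0), subgradient = b - a^T x = 18.0
  y^{k+1} = 0.0 + 0.25*18.0 = 4.5
Step 2: y^k = 4.5, reduced costs: (0.0, -4.5)
  x^k = (0.0, 4.0), subgradient = b - a^T x = 6.0
  y^{k+1} = 4.5 + 0.25*6.0 = 6.0
Step 3: y^k = 6.0, reduced costs: (-3.0, -9.0)
  x^k = (4.0, 4.0), subgradient = b - a^T x = -2.0
  y^{k+1} = 6.0 + 0.25*-2.0 = 5.5
Dual objective at y_3 = 5.5: reduced costs (-2.0, -7.5), box minimizer x = (4.0, 4.0)
g(y_3) = b*y + (c1 - a1*y)*x1 + (c2 - a2*y)*x2 = 18*5.5 + (-2.0)*4.0 + (-7.5)*4.0 = 99.0 - 8.0 - 30.0 = 61.0


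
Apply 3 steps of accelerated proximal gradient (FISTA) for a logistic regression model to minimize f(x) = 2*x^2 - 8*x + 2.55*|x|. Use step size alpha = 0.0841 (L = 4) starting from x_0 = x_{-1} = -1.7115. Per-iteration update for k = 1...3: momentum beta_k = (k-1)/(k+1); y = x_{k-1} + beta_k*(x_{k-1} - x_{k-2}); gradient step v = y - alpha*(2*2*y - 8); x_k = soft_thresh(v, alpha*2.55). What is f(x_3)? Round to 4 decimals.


FISTA on f(x) = 2*x^2 - 8*x + 2.55*|x|
L = 4, alpha = 0.0841
Iteration 1: beta = 0.0, y = -1.7115 + 0.0*(-1.7115 + 1.7115) = -1.7115
  grad(y) = -14.846, v = y - alpha*grad = -0.463
  prox(v) = soft_thresh(-0.463, 0.2145) = -0.2485
Iteration 2: beta = 0.3333, y = -0.2485 + 0.3333*(-0.2485 + 1.7115) = 0.2392
  grad(y) = -7.0433, v = y - alpha*grad = 0.8315
  prox(v) = soft_thresh(0.8315, 0.2145) = 0.6171
Iteration 3: beta = 0.5, y = 0.6171 + 0.5*(0.6171 + 0.2485) = 1.0498
  grad(y) = -3.8007, v = y - alpha*grad = 1.3695
  prox(v) = soft_thresh(1.3695, 0.2145) = 1.155
f(x_3) = 2*1.155^2 - 8*1.155 + 2.55*|1.155| = -3.6267


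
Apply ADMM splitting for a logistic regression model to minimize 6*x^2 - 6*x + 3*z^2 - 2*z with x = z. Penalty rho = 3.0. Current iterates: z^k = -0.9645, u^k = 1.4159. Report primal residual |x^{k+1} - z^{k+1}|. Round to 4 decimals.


ADMM iteration with rho = 3.0, z^k = -0.9645, u^k = 1.4159
Step 1: x-update.
Minimize 6*x^2 - 6*x + (3.0/2)*(x + 0.9645 + 1.4159)^2
FOC: (2*6 + 3.0)*x = 6 + 3.0*(-0.9645 - 1.4159)
x^{k+1} = -0.0761
Step 2: z-update.
Minimize 3*z^2 - 2*z + (3.0/2)*(-0.0761 - z + 1.4159)^2
FOC: (2*3 + 3.0)*z = 2 + 3.0*(-0.0761 + 1.4159)
z^{k+1} = 0.6688
Step 3: u-update.
u^{k+1} = 1.4159 - 0.0761 - 0.6688 = 0.671
Step 4: Primal residual = |-0.0761 - 0.6688| = 0.7449


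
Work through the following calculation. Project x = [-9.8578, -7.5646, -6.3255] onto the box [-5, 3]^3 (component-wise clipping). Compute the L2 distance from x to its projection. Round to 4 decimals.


Project each component onto [-5, 3].
clip(-9.8578) = -5.0, clip(-7.5646) = -5.0, clip(-6.3255) = -5.0
Projection = [-5.0, -5.0, -5.0]
Squared diffs: [23.5982, 6.5772, 1.757]
Distance = sqrt(31.9324) = 5.6509


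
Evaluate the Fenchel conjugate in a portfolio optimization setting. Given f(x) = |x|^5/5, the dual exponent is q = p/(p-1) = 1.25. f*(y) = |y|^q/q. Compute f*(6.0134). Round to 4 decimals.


The conjugate exponent q satisfies 1/p + 1/q = 1.
p = 5, so q = 5/(5 - 1) = 1.25
|y|^q = 6.0134^1.25 = 9.4167
f*(6.0134) = 9.4167 / 1.25 = 7.5334


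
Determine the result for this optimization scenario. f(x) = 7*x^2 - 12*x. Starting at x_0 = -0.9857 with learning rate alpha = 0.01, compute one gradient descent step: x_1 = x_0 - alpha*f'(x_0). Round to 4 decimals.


We compute the gradient at x_0 and apply the update.
f'(x) = 14*x - 12
f'(-0.9857) = 14*-0.9857 - 12 = -25.7998
x_1 = -0.9857 - 0.01*-25.7998 = -0.7277


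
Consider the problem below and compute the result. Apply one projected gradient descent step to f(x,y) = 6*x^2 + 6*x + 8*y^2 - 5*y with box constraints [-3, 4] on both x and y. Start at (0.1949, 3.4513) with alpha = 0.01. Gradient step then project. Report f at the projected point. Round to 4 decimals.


Step 1: Compute gradient at (0.1949, 3.4513).
grad_x = 2*6*0.1949 + 6 = 8.3388
grad_y = 2*8*3.4513 - 5 = 50.2208
Step 2: Gradient step.
x_raw = 0.1949 - 0.01*8.3388 = 0.1115
y_raw = 3.4513 - 0.01*50.2208 = 2.9491
Step 3: Project onto [-3, 4].
x_proj = clip(0.1115) = 0.1115
y_proj = clip(2.9491) = 2.9491
Step 4: Evaluate f.
f(0.1115, 2.9491) = 55.5754


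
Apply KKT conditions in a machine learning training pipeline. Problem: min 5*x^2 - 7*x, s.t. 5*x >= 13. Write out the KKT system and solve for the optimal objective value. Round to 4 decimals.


Step 1: Try lambda = 0 (constraint inactive).
x_unc = 7/(2*5) = 0.7
Check: 5*0.7 = 3.5 < 13 -- violated!
Step 2: Constraint must be active: 5*x = 13
x* = 13/5 = 2.6
lambda = (2*5*2.6 - 7)/5 = 3.8
Step 3: Compute optimal value.
f(x*) = 5*2.6^2 - 7*2.6 = 15.6


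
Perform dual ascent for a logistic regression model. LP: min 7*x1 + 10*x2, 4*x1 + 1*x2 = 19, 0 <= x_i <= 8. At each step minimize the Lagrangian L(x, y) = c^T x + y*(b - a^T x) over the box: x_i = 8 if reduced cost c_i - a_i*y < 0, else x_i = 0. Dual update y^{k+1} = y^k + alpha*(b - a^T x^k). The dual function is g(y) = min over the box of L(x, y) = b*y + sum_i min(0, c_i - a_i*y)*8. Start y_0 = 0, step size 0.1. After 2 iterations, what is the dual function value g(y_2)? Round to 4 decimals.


Dual ascent for LP: min 7*x1 + 10*x2, 4*x1 + 1*x2 = 19, 0 <= x_i <= 8
Step 1: y^k = 0.0, reduced costs: (7.0, 10.0)
  x^k = (0.0, 0.0), subgradient = b - a^T x = 19.0
  y^{k+1} = 0.0 + 0.1*19.0 = 1.9
Step 2: y^k = 1.9, reduced costs: (-0.6, 8.1)
  x^k = (8.0, 0.0), subgradient = b - a^T x = -13.0
  y^{k+1} = 1.9 + 0.1*-13.0 = 0.6
Dual objective at y_2 = 0.6: reduced costs (4.6, 9.4), box minimizer x = (0.0, 0.0)
g(y_2) = b*y + (c1 - a1*y)*x1 + (c2 - a2*y)*x2 = 19*0.6 + 4.6*0.0 + 9.4*0.0 = 11.4 + 0.0 + 0.0 = 11.4


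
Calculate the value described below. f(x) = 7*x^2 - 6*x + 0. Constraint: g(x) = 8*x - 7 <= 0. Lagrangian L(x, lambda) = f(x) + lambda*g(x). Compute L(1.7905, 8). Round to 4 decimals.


Step 1: Evaluate f(x).
f(1.7905) = 7*1.7905^2 - 6*1.7905 + 0 = 11.6982
Step 2: Evaluate g(x).
g(1.7905) = 8*1.7905 - 7 = 7.324
Step 3: Compute Lagrangian.
L = 11.6982 + 8*7.324 = 70.2902


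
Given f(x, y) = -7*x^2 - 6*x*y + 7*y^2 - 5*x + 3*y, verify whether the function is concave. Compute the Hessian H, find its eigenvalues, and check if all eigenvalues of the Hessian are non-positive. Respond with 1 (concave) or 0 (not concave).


The Hessian of f(x,y) = -7*x^2 - 6*x*y + 7*y^2 - 5*x + 3*y is:
H = [[-14, -6], [-6, 14]]
Trace = -14 + 14 = 0
Determinant = -14*14 - (-6)^2 = -232
Discriminant = (0)^2 - 4*-232 = 928.0
Eigenvalues: lambda_1 = -15.2315, lambda_2 = 15.2315
The function is not concave.

0


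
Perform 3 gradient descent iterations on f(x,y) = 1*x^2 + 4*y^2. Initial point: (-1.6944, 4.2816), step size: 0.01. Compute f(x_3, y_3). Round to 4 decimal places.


Gradient descent on f(x,y) = 1*x^2 + 4*y^2.
Starting point: (-1.6944, 4.2816), alpha = 0.01
Step 1: grad_x = 2*1*-1.6944 = -3.3888, grad_y = 2*4*4.2816 = 34.2528
  x_1 = -1.6944 - 0.01*-3.3888 = -1.6605
  y_1 = 4.2816 - 0.01*34.2528 = 3.9391
Step 2: grad_x = 2*1*-1.6605 = -3.321, grad_y = 2*4*3.9391 = 31.5126
  x_2 = -1.6605 - 0.01*-3.321 = -1.6273
  y_2 = 3.9391 - 0.01*31.5126 = 3.6239
Step 3: grad_x = 2*1*-1.6273 = -3.2546, grad_y = 2*4*3.6239 = 28.9916
  x_3 = -1.6273 - 0.01*-3.2546 = -1.5948
  y_3 = 3.6239 - 0.01*28.9916 = 3.334
f(-1.5948, 3.334) = 1*(-1.5948)^2 + 4*3.334^2 = 47.0063


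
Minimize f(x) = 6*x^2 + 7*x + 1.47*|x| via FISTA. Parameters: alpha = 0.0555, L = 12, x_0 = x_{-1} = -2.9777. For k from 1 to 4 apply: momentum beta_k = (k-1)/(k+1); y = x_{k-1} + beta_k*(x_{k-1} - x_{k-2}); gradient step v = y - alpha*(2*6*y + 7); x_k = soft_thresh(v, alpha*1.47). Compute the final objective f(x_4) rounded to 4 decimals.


FISTA on f(x) = 6*x^2 + 7*x + 1.47*|x|
L = 12, alpha = 0.0555
Iteration 1: beta = 0.0, y = -2.9777 + 0.0*(-2.9777 + 2.9777) = -2.9777
  grad(y) = -28.7324, v = y - alpha*grad = -1.3831
  prox(v) = soft_thresh(-1.3831, 0.0816) = -1.3015
Iteration 2: beta = 0.3333, y = -1.3015 + 0.3333*(-1.3015 + 2.9777) = -0.7427
  grad(y) = -1.9127, v = y - alpha*grad = -0.6366
  prox(v) = soft_thresh(-0.6366, 0.0816) = -0.555
Iteration 3: beta = 0.5, y = -0.555 + 0.5*(-0.555 + 1.3015) = -0.1817
  grad(y) = 4.8191, v = y - alpha*grad = -0.4492
  prox(v) = soft_thresh(-0.4492, 0.0816) = -0.3676
Iteration 4: beta = 0.6, y = -0.3676 + 0.6*(-0.3676 + 0.555) = -0.2552
  grad(y) = 3.9376, v = y - alpha*grad = -0.4737
  prox(v) = soft_thresh(-0.4737, 0.0816) = -0.3922
f(x_4) = 6*(-0.3922)^2 + 7*(-0.3922) + 1.47*|-0.3922| = -1.2459


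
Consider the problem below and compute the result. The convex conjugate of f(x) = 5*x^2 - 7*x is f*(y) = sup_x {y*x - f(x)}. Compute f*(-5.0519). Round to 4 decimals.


f*(y) = sup_x {y*x - a*x^2 - b*x} = sup_x {(y-b)*x - a*x^2}
FOC: (y - b) - 2a*x = 0 => x* = (y - b)/(2a)
x* = (-5.0519 + 7)/(2*5) = 0.1948
f*(-5.0519) = (y-b)^2/(4a) = (-5.0519 + 7)^2/(4*5)
= 3.7951/20 = 0.1898


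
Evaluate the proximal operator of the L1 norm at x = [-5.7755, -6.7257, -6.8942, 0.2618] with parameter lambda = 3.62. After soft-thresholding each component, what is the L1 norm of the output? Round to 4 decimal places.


Soft-thresholding with lambda = 3.62:
prox(-5.7755) = sign(-5.7755)*max(|-5.7755| - 3.62, 0) = -2.1555
prox(-6.7257) = sign(-6.7257)*max(|-6.7257| - 3.62, 0) = -3.1057
prox(-6.8942) = sign(-6.8942)*max(|-6.8942| - 3.62, 0) = -3.2742
prox(0.2618) = sign(0.2618)*max(|0.2618| - 3.62, 0) = 0.0
prox(x) = [-2.1555, -3.1057, -3.2742, 0.0]
||prox(x)||_1 = 2.1555 + 3.1057 + 3.2742 + 0.0 = 8.5354


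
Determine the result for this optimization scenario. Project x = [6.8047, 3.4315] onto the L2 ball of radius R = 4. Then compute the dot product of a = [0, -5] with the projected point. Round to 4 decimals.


Step 1: Compute ||x|| (intermediates to 6 decimals).
||x|| = sqrt(6.8047^2 + 3.4315^2) = 7.620967
Step 2: Project.
Since ||x|| > R, scale = R/||x|| = 4/7.620967 = 0.524868, proj(x) = scale * x
proj(x) = [3.571569, 1.801085]
Step 3: Dot product.
a^T * proj(x) = 0*3.571569 - 5*1.801085 = -9.0054


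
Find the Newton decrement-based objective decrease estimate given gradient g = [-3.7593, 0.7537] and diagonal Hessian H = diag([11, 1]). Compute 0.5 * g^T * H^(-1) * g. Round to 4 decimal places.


Step 1: H is diagonal, so H^(-1) * g = [-0.3418, 0.7537].
Step 2: g^T H^(-1) g = sum_i g_i^2 / H_ii
  = (-3.7593)^2/11 + (0.7537)^2/1
  = 1.2848 + 0.5681 = 1.8528
Step 3: Objective decrease = 0.5 * g^T H^(-1) g = 0.9264


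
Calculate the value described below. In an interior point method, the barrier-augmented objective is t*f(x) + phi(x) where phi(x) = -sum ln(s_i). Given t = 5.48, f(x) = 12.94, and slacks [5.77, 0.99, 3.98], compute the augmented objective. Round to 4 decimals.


Step 1: Compute log-barrier.
ln values: [1.7527, -0.0101, 1.3813]
phi = -(1.7527 - 0.0101 + 1.3813) = -3.1239
Step 2: Compute augmented objective.
t*f(x) = 5.48*12.94 = 70.9112
Total = 70.9112 - 3.1239 = 67.7873


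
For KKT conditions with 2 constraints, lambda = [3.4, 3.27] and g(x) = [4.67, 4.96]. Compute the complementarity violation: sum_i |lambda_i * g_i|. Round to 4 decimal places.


KKT complementary slackness check:
lambda_1 * g_1 = 3.4 * 4.67 = 15.878
lambda_2 * g_2 = 3.27 * 4.96 = 16.2192
Total violation = 15.878 + 16.2192 = 32.0972


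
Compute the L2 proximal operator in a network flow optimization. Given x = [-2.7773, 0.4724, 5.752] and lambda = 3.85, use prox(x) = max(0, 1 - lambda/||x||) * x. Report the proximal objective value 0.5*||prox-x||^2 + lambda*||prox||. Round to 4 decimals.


Step 1: Compute ||x||.
||x|| = 6.4048
Step 2: Compute scaling factor.
scale = max(0, 1 - 3.85/6.4048) = 0.3989
Step 3: prox(x) = [-1.1078, 0.1884, 2.2944]
||prox(x)|| = 2.5548
Step 4: Proximal objective.
0.5*||prox-x||^2 = 7.4113
lambda*||prox|| = 9.836
Total = 17.2474


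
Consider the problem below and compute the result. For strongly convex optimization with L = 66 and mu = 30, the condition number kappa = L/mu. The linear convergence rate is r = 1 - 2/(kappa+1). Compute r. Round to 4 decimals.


Step 1: Compute the condition number.
kappa = L/mu = 66/30 = 2.2
Step 2: Compute the convergence rate.
r = 1 - 2/(kappa + 1) = 1 - 2*mu/(L + mu) = (L - mu)/(L + mu) = 36/96 = 0.375


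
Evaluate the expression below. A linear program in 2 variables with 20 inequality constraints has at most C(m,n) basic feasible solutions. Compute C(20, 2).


Each vertex corresponds to some choice of n active constraints out of m, so the number of vertices is at most C(m, n) = m! / (n!(m-n)!).
m = 20, n = 2
Numerator: 20 * 19
Denominator: 2! = 2
C(20, 2) = 190


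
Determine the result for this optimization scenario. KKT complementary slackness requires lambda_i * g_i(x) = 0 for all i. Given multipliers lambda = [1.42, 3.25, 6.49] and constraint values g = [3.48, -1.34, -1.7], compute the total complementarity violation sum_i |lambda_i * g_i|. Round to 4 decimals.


KKT complementary slackness check:
lambda_1 * g_1 = 1.42 * 3.48 = 4.9416
lambda_2 * g_2 = 3.25 * -1.34 = -4.355
lambda_3 * g_3 = 6.49 * -1.7 = -11.033
Total violation = 4.9416 + 4.355 + 11.033 = 20.3296


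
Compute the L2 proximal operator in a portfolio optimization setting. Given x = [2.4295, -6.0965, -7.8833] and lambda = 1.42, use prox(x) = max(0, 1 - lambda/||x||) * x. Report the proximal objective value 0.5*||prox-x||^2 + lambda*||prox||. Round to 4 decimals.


Step 1: Compute ||x||.
||x|| = 10.2575
Step 2: Compute scaling factor.
scale = max(0, 1 - 1.42/10.2575) = 0.8616
Step 3: prox(x) = [2.0932, -5.2525, -6.792]
||prox(x)|| = 8.8375
Step 4: Proximal objective.
0.5*||prox-x||^2 = 1.0082
lambda*||prox|| = 12.5493
Total = 13.5574


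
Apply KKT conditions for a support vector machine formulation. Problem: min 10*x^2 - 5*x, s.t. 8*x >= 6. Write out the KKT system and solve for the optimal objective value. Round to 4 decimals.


Step 1: Try lambda = 0 (constraint inactive).
x_unc = 5/(2*10) = 0.25
Check: 8*0.25 = 2.0 < 6 -- violated!
Step 2: Constraint must be active: 8*x = 6
x* = 6/8 = 0.75
lambda = (2*10*0.75 - 5)/8 = 1.25
Step 3: Compute optimal value.
f(x*) = 10*0.75^2 - 5*0.75 = 1.875


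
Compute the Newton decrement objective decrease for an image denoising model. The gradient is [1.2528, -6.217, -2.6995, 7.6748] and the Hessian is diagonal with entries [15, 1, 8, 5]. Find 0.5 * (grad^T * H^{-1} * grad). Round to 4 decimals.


Step 1: H is diagonal, so H^(-1) * g = [0.0835, -6.217, -0.3374, 1.535].
Step 2: g^T H^(-1) g = sum_i g_i^2 / H_ii
  = (1.2528)^2/15 + (-6.217)^2/1 + (-2.6995)^2/8 + (7.6748)^2/5
  = 0.1046 + 38.6511 + 0.9109 + 11.7805 = 51.4471
Step 3: Objective decrease = 0.5 * g^T H^(-1) g = 25.7236


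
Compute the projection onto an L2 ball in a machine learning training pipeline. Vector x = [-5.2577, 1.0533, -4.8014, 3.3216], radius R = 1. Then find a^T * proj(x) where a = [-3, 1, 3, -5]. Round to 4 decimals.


Step 1: Compute ||x|| (intermediates to 6 decimals).
||x|| = sqrt((-5.2577)^2 + 1.0533^2 + (-4.8014)^2 + 3.3216^2) = 7.927126
Step 2: Project.
Since ||x|| > R, scale = R/||x|| = 1/7.927126 = 0.126149, proj(x) = scale * x
proj(x) = [-0.663254, 0.132873, -0.605692, 0.419017]
Step 3: Dot product.
a^T * proj(x) = -3*(-0.663254) + 1*0.132873 + 3*(-0.605692) - 5*0.419017 = -1.7895


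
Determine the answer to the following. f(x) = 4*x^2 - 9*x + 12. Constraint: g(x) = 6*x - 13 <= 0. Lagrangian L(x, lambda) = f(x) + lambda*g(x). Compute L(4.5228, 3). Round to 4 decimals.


Step 1: Evaluate f(x).
f(4.5228) = 4*4.5228^2 - 9*4.5228 + 12 = 53.1177
Step 2: Evaluate g(x).
g(4.5228) = 6*4.5228 - 13 = 14.1368
Step 3: Compute Lagrangian.
L = 53.1177 + 3*14.1368 = 95.5281


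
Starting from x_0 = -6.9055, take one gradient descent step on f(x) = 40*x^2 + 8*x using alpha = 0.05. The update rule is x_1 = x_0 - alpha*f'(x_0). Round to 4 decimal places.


We compute the gradient at x_0 and apply the update.
f'(x) = 80*x + 8
f'(-6.9055) = 80*-6.9055 + 8 = -544.44
x_1 = -6.9055 - 0.05*-544.44 = 20.3165


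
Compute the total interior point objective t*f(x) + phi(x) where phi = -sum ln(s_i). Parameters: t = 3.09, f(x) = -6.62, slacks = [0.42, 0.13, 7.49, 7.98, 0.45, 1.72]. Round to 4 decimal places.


Step 1: Compute log-barrier.
ln values: [-0.8675, -2.0402, 2.0136, 2.0769, -0.7985, 0.5423]
phi = -(-0.8675 - 2.0402 + 2.0136 + 2.0769 - 0.7985 + 0.5423) = -0.9266
Step 2: Compute augmented objective.
t*f(x) = 3.09*-6.62 = -20.4558
Total = -20.4558 - 0.9266 = -21.3824


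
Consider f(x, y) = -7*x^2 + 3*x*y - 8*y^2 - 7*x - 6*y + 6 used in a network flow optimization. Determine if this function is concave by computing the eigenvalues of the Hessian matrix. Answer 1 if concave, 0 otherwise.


The Hessian of f(x,y) = -7*x^2 + 3*x*y - 8*y^2 - 7*x - 6*y + 6 is:
H = [[-14, 3], [3, -16]]
Trace = -14 - 16 = -30
Determinant = -14*-16 - (3)^2 = 215
Discriminant = (-30)^2 - 4*215 = 40.0
Eigenvalues: lambda_1 = -18.1623, lambda_2 = -11.8377
The function is concave.

1
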